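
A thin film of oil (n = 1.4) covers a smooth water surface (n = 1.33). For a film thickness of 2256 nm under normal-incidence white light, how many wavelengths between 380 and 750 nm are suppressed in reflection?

8

Top surface (1.0 → 1.4): reflection off a higher-index medium gives a half-wave phase shift.
Ray reflecting at the bottom interface goes from n = 1.4 toward n = 1.33: no phase shift.
The two reflections differ by half a wavelength.
So the condition for destructive reflection is 2 n t = m λ.
λ = 2 n t / m = 6317 / m nm.
m=8: 790 nm (IR); m=9: 702 nm (visible); m=10: 632 nm (visible); m=11: 574 nm (visible); m=12: 526 nm (visible); m=13: 486 nm (visible); m=14: 451 nm (visible); m=15: 421 nm (visible); m=16: 395 nm (visible); m=17: 372 nm (UV).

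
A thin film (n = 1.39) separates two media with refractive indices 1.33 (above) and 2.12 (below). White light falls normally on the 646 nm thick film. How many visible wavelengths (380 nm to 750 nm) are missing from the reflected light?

At the upper boundary (n = 1.33 to n = 1.39) the reflected ray undergoes a half-wave phase shift.
Ray reflecting at the bottom interface goes from n = 1.39 toward n = 2.12: a half-wave phase shift.
Net: no relative phase inversion (both shifts match).
For weak reflection here: 2 n t = (m + ½) λ.
λ = 2 n t / (m + ½) = 1796 / (m + ½) nm.
m=1: 1197 nm (IR); m=2: 718 nm (visible); m=3: 513 nm (visible); m=4: 399 nm (visible); m=5: 327 nm (UV).

3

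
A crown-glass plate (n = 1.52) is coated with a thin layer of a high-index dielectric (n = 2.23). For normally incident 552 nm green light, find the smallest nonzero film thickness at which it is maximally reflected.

Top surface (1.0 → 2.23): reflection off a higher-index medium gives a half-wave phase shift.
At the lower boundary (n = 2.23 to n = 1.52) the reflected ray undergoes no phase shift.
Net: one phase inversion between the two reflected rays.
With one net inversion, constructive interference in reflection requires 2 n t = (m + ½) λ.
Minimum at m = 0: t = λ / (4 n) = 552 / (4 × 2.23) = 61.9 nm.

61.9 nm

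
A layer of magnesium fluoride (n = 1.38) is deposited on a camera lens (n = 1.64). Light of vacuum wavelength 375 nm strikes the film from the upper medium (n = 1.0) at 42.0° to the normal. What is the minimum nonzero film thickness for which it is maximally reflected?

Ray reflecting at the top interface goes from n = 1.0 toward n = 1.38: a half-wave phase shift.
Bottom surface (1.38 → 1.64): reflection off a higher-index medium gives a half-wave phase shift.
Zero or two π shifts → no net half-wave offset.
So the condition for constructive reflection is 2 n t cos θ_r = m λ.
Snell's law: 1.0 sin 42.0° = 1.38 sin θ_r → sin θ_r = 0.485, cos θ_r = 0.875.
Minimum nonzero at m = 1: t = λ / (2 n cos θ_r) = 375 / (2 × 1.38 × 0.875) = 155 nm.

155 nm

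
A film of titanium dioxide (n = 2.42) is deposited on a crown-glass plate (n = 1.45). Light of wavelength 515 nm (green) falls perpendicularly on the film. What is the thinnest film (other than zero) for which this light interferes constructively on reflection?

53.2 nm

At the upper boundary (n = 1.0 to n = 2.42) the reflected ray undergoes a half-wave phase shift.
Ray reflecting at the bottom interface goes from n = 2.42 toward n = 1.45: no phase shift.
Net: one phase inversion between the two reflected rays.
With one net inversion, constructive interference in reflection requires 2 n t = (m + ½) λ.
Minimum at m = 0: t = λ / (4 n) = 515 / (4 × 2.42) = 53.2 nm.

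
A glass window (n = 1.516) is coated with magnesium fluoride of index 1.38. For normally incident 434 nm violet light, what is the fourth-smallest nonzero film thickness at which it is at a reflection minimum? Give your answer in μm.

Ray reflecting at the top interface goes from n = 1.0 toward n = 1.38: a half-wave phase shift.
Bottom surface (1.38 → 1.516): reflection off a higher-index medium gives a half-wave phase shift.
Zero or two π shifts → no net half-wave offset.
For weak reflection here: 2 n t = (m + ½) λ.
The fourth-smallest nonzero thickness corresponds to m = 3: t = (m + ½) λ / (2 n) = 3.50 × 434 / (2 × 1.38) = 550 nm.

0.550 μm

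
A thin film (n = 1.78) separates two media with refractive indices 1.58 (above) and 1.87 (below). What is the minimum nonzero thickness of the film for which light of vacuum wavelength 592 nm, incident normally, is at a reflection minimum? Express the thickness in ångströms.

831 Å

Ray reflecting at the top interface goes from n = 1.58 toward n = 1.78: a half-wave phase shift.
At the lower boundary (n = 1.78 to n = 1.87) the reflected ray undergoes a half-wave phase shift.
The two reflections carry the same phase change, so no net offset.
So the condition for destructive reflection is 2 n t = (m + ½) λ.
Minimum at m = 0: t = λ / (4 n) = 592 / (4 × 1.78) = 83.1 nm.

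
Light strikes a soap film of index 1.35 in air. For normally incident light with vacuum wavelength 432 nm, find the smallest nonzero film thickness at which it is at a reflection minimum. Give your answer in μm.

Ray reflecting at the top interface goes from n = 1.0 toward n = 1.35: a half-wave phase shift.
Bottom surface (1.35 → 1.0): reflection off a lower-index medium gives no phase shift.
Net: one phase inversion between the two reflected rays.
For weak reflection here: 2 n t = m λ.
Minimum nonzero at m = 1: t = λ / (2 n) = 432 / (2 × 1.35) = 160 nm.

0.160 μm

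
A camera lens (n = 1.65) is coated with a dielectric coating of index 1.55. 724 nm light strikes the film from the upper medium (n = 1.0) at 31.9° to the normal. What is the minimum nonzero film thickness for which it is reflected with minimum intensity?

At the upper boundary (n = 1.0 to n = 1.55) the reflected ray undergoes a half-wave phase shift.
Ray reflecting at the bottom interface goes from n = 1.55 toward n = 1.65: a half-wave phase shift.
Net: no relative phase inversion (both shifts match).
So the condition for destructive reflection is 2 n t cos θ_r = (m + ½) λ.
Snell's law: 1.0 sin 31.9° = 1.55 sin θ_r → sin θ_r = 0.341, cos θ_r = 0.940.
Minimum at m = 0: t = λ / (4 n cos θ_r) = 724 / (4 × 1.55 × 0.940) = 124 nm.

124 nm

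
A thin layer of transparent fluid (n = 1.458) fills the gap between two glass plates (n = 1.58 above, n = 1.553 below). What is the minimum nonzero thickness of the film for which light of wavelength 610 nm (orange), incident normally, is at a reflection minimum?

Ray reflecting at the top interface goes from n = 1.58 toward n = 1.458: no phase shift.
Ray reflecting at the bottom interface goes from n = 1.458 toward n = 1.553: a half-wave phase shift.
Net: one phase inversion between the two reflected rays.
So the condition for destructive reflection is 2 n t = m λ.
Minimum nonzero at m = 1: t = λ / (2 n) = 610 / (2 × 1.458) = 209 nm.

209 nm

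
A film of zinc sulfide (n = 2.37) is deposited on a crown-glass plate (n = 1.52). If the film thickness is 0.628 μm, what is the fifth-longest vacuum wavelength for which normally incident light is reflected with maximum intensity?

661 nm

At the upper boundary (n = 1.0 to n = 2.37) the reflected ray undergoes a half-wave phase shift.
Bottom surface (2.37 → 1.52): reflection off a lower-index medium gives no phase shift.
Exactly one π shift → a net half-wave offset.
With one net inversion, constructive interference in reflection requires 2 n t = (m + ½) λ.
λ = 2 n t / (m + ½). The fifth-longest wavelength is m = 4: λ = 2 × 2.37 × 628 / 4.50 = 661 nm.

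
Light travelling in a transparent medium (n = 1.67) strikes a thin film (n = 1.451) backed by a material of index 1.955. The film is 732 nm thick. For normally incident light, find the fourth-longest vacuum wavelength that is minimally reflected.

531 nm

Top surface (1.67 → 1.451): reflection off a lower-index medium gives no phase shift.
At the lower boundary (n = 1.451 to n = 1.955) the reflected ray undergoes a half-wave phase shift.
Net: one phase inversion between the two reflected rays.
With one net inversion, destructive interference in reflection requires 2 n t = m λ.
λ = 2 n t / m. The fourth-longest wavelength is m = 4: λ = 2 × 1.451 × 732 / 4.00 = 531 nm.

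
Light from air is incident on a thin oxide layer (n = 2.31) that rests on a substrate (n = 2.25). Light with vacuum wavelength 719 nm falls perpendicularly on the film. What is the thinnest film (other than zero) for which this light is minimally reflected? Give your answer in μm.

At the upper boundary (n = 1.0 to n = 2.31) the reflected ray undergoes a half-wave phase shift.
Bottom surface (2.31 → 2.25): reflection off a lower-index medium gives no phase shift.
The two reflections differ by half a wavelength.
For weak reflection here: 2 n t = m λ.
Minimum nonzero at m = 1: t = λ / (2 n) = 719 / (2 × 2.31) = 156 nm.

0.156 μm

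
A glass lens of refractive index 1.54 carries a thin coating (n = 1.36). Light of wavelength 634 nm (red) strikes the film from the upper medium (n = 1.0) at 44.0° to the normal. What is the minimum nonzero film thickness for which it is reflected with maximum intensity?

Ray reflecting at the top interface goes from n = 1.0 toward n = 1.36: a half-wave phase shift.
Bottom surface (1.36 → 1.54): reflection off a higher-index medium gives a half-wave phase shift.
The two reflections carry the same phase change, so no net offset.
So the condition for constructive reflection is 2 n t cos θ_r = m λ.
Snell's law: 1.0 sin 44.0° = 1.36 sin θ_r → sin θ_r = 0.511, cos θ_r = 0.860.
Minimum nonzero at m = 1: t = λ / (2 n cos θ_r) = 634 / (2 × 1.36 × 0.860) = 271 nm.

271 nm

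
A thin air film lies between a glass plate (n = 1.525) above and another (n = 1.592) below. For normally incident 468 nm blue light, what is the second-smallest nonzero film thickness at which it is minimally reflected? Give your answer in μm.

Top surface (1.525 → 1.0): reflection off a lower-index medium gives no phase shift.
At the lower boundary (n = 1.0 to n = 1.592) the reflected ray undergoes a half-wave phase shift.
The two reflections differ by half a wavelength.
For dark reflection here: 2 n t = m λ.
The second-smallest nonzero thickness corresponds to m = 2: t = m λ / (2 n) = 2.00 × 468 / (2 × 1.0) = 468 nm.

0.468 μm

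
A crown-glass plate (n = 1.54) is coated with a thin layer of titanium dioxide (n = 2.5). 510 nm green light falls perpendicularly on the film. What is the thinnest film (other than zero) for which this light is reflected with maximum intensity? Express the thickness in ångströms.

510 Å

At the upper boundary (n = 1.0 to n = 2.5) the reflected ray undergoes a half-wave phase shift.
Ray reflecting at the bottom interface goes from n = 2.5 toward n = 1.54: no phase shift.
The two reflections differ by half a wavelength.
For bright reflection here: 2 n t = (m + ½) λ.
Minimum at m = 0: t = λ / (4 n) = 510 / (4 × 2.5) = 51.0 nm.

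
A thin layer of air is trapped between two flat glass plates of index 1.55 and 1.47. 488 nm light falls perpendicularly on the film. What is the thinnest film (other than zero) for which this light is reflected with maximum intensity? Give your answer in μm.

Ray reflecting at the top interface goes from n = 1.55 toward n = 1.0: no phase shift.
At the lower boundary (n = 1.0 to n = 1.47) the reflected ray undergoes a half-wave phase shift.
Net: one phase inversion between the two reflected rays.
So the condition for constructive reflection is 2 n t = (m + ½) λ.
Minimum at m = 0: t = λ / (4 n) = 488 / (4 × 1.0) = 122 nm.

0.122 μm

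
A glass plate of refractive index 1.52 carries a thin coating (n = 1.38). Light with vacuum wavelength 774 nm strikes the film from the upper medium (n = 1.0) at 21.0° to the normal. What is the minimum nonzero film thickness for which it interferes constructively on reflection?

290 nm

At the upper boundary (n = 1.0 to n = 1.38) the reflected ray undergoes a half-wave phase shift.
Ray reflecting at the bottom interface goes from n = 1.38 toward n = 1.52: a half-wave phase shift.
The two reflections carry the same phase change, so no net offset.
With no net inversion, constructive interference in reflection requires 2 n t cos θ_r = m λ.
Snell's law: 1.0 sin 21.0° = 1.38 sin θ_r → sin θ_r = 0.260, cos θ_r = 0.966.
Minimum nonzero at m = 1: t = λ / (2 n cos θ_r) = 774 / (2 × 1.38 × 0.966) = 290 nm.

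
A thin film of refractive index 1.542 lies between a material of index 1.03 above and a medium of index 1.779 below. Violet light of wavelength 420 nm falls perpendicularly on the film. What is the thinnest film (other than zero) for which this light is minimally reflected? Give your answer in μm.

Ray reflecting at the top interface goes from n = 1.03 toward n = 1.542: a half-wave phase shift.
Bottom surface (1.542 → 1.779): reflection off a higher-index medium gives a half-wave phase shift.
Net: no relative phase inversion (both shifts match).
For dark reflection here: 2 n t = (m + ½) λ.
Minimum at m = 0: t = λ / (4 n) = 420 / (4 × 1.542) = 68.1 nm.

0.0681 μm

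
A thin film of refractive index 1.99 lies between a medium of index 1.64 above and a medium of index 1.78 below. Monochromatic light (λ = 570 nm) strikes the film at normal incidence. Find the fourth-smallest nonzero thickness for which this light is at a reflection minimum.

573 nm

Top surface (1.64 → 1.99): reflection off a higher-index medium gives a half-wave phase shift.
At the lower boundary (n = 1.99 to n = 1.78) the reflected ray undergoes no phase shift.
The two reflections differ by half a wavelength.
For dark reflection here: 2 n t = m λ.
The fourth-smallest nonzero thickness corresponds to m = 4: t = m λ / (2 n) = 4.00 × 570 / (2 × 1.99) = 573 nm.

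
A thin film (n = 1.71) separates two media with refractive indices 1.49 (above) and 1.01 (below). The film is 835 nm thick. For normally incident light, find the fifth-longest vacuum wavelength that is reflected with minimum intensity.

571 nm

Top surface (1.49 → 1.71): reflection off a higher-index medium gives a half-wave phase shift.
Ray reflecting at the bottom interface goes from n = 1.71 toward n = 1.01: no phase shift.
Net: one phase inversion between the two reflected rays.
With one net inversion, destructive interference in reflection requires 2 n t = m λ.
λ = 2 n t / m. The fifth-longest wavelength is m = 5: λ = 2 × 1.71 × 835 / 5.00 = 571 nm.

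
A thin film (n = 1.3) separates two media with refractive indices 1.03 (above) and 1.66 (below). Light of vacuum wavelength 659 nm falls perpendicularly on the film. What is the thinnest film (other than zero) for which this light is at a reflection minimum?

127 nm

At the upper boundary (n = 1.03 to n = 1.3) the reflected ray undergoes a half-wave phase shift.
Ray reflecting at the bottom interface goes from n = 1.3 toward n = 1.66: a half-wave phase shift.
The two reflections carry the same phase change, so no net offset.
So the condition for destructive reflection is 2 n t = (m + ½) λ.
Minimum at m = 0: t = λ / (4 n) = 659 / (4 × 1.3) = 127 nm.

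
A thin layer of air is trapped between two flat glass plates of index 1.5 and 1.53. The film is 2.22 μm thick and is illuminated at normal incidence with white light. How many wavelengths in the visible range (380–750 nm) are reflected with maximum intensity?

6

At the upper boundary (n = 1.5 to n = 1.0) the reflected ray undergoes no phase shift.
Ray reflecting at the bottom interface goes from n = 1.0 toward n = 1.53: a half-wave phase shift.
The two reflections differ by half a wavelength.
For maximum reflection here: 2 n t = (m + ½) λ.
λ = 2 n t / (m + ½) = 4440 / (m + ½) nm.
m=5: 807 nm (IR); m=6: 683 nm (visible); m=7: 592 nm (visible); m=8: 522 nm (visible); m=9: 467 nm (visible); m=10: 423 nm (visible); m=11: 386 nm (visible); m=12: 355 nm (UV).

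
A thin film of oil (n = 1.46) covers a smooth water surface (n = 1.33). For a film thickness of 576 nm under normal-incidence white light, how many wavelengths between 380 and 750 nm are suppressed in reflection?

Ray reflecting at the top interface goes from n = 1.0 toward n = 1.46: a half-wave phase shift.
At the lower boundary (n = 1.46 to n = 1.33) the reflected ray undergoes no phase shift.
Net: one phase inversion between the two reflected rays.
So the condition for destructive reflection is 2 n t = m λ.
λ = 2 n t / m = 1682 / m nm.
m=2: 841 nm (IR); m=3: 561 nm (visible); m=4: 420 nm (visible); m=5: 336 nm (UV).

2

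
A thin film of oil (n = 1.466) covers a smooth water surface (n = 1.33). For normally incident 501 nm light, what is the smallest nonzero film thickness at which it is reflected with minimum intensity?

171 nm

Ray reflecting at the top interface goes from n = 1.0 toward n = 1.466: a half-wave phase shift.
At the lower boundary (n = 1.466 to n = 1.33) the reflected ray undergoes no phase shift.
The two reflections differ by half a wavelength.
For weak reflection here: 2 n t = m λ.
The smallest nonzero thickness corresponds to m = 1: t = m λ / (2 n) = 1.00 × 501 / (2 × 1.466) = 171 nm.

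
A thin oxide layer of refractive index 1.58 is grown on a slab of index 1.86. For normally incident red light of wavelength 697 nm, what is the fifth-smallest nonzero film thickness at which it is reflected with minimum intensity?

993 nm

Top surface (1.0 → 1.58): reflection off a higher-index medium gives a half-wave phase shift.
Ray reflecting at the bottom interface goes from n = 1.58 toward n = 1.86: a half-wave phase shift.
The two reflections carry the same phase change, so no net offset.
With no net inversion, destructive interference in reflection requires 2 n t = (m + ½) λ.
The fifth-smallest nonzero thickness corresponds to m = 4: t = (m + ½) λ / (2 n) = 4.50 × 697 / (2 × 1.58) = 993 nm.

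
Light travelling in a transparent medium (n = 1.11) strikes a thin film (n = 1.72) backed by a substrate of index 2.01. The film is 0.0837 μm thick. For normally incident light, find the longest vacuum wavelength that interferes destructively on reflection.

Ray reflecting at the top interface goes from n = 1.11 toward n = 1.72: a half-wave phase shift.
At the lower boundary (n = 1.72 to n = 2.01) the reflected ray undergoes a half-wave phase shift.
Net: no relative phase inversion (both shifts match).
With no net inversion, destructive interference in reflection requires 2 n t = (m + ½) λ.
λ = 2 n t / (m + ½). The longest wavelength is m = 0: λ = 2 × 1.72 × 83.7 / 0.500 = 576 nm.

576 nm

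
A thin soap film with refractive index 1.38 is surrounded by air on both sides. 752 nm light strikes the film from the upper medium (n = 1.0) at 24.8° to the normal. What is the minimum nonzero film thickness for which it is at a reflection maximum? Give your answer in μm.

0.143 μm

Ray reflecting at the top interface goes from n = 1.0 toward n = 1.38: a half-wave phase shift.
Ray reflecting at the bottom interface goes from n = 1.38 toward n = 1.0: no phase shift.
The two reflections differ by half a wavelength.
So the condition for constructive reflection is 2 n t cos θ_r = (m + ½) λ.
Snell's law: 1.0 sin 24.8° = 1.38 sin θ_r → sin θ_r = 0.304, cos θ_r = 0.953.
Minimum at m = 0: t = λ / (4 n cos θ_r) = 752 / (4 × 1.38 × 0.953) = 143 nm.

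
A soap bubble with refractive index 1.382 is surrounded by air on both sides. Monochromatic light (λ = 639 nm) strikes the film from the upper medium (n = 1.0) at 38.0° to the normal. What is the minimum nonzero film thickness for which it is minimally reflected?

Ray reflecting at the top interface goes from n = 1.0 toward n = 1.382: a half-wave phase shift.
Bottom surface (1.382 → 1.0): reflection off a lower-index medium gives no phase shift.
Exactly one π shift → a net half-wave offset.
With one net inversion, destructive interference in reflection requires 2 n t cos θ_r = m λ.
Snell's law: 1.0 sin 38.0° = 1.382 sin θ_r → sin θ_r = 0.445, cos θ_r = 0.895.
Minimum nonzero at m = 1: t = λ / (2 n cos θ_r) = 639 / (2 × 1.382 × 0.895) = 258 nm.

258 nm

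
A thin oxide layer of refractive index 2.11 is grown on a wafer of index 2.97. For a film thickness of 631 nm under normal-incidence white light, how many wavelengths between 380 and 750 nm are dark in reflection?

At the upper boundary (n = 1.0 to n = 2.11) the reflected ray undergoes a half-wave phase shift.
Ray reflecting at the bottom interface goes from n = 2.11 toward n = 2.97: a half-wave phase shift.
Net: no relative phase inversion (both shifts match).
With no net inversion, destructive interference in reflection requires 2 n t = (m + ½) λ.
λ = 2 n t / (m + ½) = 2663 / (m + ½) nm.
m=3: 761 nm (IR); m=4: 592 nm (visible); m=5: 484 nm (visible); m=6: 410 nm (visible); m=7: 355 nm (UV).

3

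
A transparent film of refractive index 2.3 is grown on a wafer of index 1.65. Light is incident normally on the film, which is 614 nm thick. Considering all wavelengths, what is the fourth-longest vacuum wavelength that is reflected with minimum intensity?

706 nm

Ray reflecting at the top interface goes from n = 1.0 toward n = 2.3: a half-wave phase shift.
Bottom surface (2.3 → 1.65): reflection off a lower-index medium gives no phase shift.
The two reflections differ by half a wavelength.
For minimum reflection here: 2 n t = m λ.
λ = 2 n t / m. The fourth-longest wavelength is m = 4: λ = 2 × 2.3 × 614 / 4.00 = 706 nm.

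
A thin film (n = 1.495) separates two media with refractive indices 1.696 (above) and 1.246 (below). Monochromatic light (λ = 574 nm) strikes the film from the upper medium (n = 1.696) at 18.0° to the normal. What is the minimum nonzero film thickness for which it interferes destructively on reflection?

Ray reflecting at the top interface goes from n = 1.696 toward n = 1.495: no phase shift.
Ray reflecting at the bottom interface goes from n = 1.495 toward n = 1.246: no phase shift.
Net: no relative phase inversion (both shifts match).
So the condition for destructive reflection is 2 n t cos θ_r = (m + ½) λ.
Snell's law: 1.696 sin 18.0° = 1.495 sin θ_r → sin θ_r = 0.351, cos θ_r = 0.937.
Minimum at m = 0: t = λ / (4 n cos θ_r) = 574 / (4 × 1.495 × 0.937) = 102 nm.

102 nm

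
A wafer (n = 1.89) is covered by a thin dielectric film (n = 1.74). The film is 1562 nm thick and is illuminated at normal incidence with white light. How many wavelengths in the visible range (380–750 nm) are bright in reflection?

At the upper boundary (n = 1.0 to n = 1.74) the reflected ray undergoes a half-wave phase shift.
Bottom surface (1.74 → 1.89): reflection off a higher-index medium gives a half-wave phase shift.
The two reflections carry the same phase change, so no net offset.
With no net inversion, constructive interference in reflection requires 2 n t = m λ.
λ = 2 n t / m = 5436 / m nm.
m=7: 777 nm (IR); m=8: 679 nm (visible); m=9: 604 nm (visible); m=10: 544 nm (visible); m=11: 494 nm (visible); m=12: 453 nm (visible); m=13: 418 nm (visible); m=14: 388 nm (visible); m=15: 362 nm (UV).

7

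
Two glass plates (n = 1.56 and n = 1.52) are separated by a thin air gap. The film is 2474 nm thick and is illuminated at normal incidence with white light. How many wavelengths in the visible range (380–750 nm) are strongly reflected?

At the upper boundary (n = 1.56 to n = 1.0) the reflected ray undergoes no phase shift.
Ray reflecting at the bottom interface goes from n = 1.0 toward n = 1.52: a half-wave phase shift.
Net: one phase inversion between the two reflected rays.
So the condition for constructive reflection is 2 n t = (m + ½) λ.
λ = 2 n t / (m + ½) = 4948 / (m + ½) nm.
m=6: 761 nm (IR); m=7: 660 nm (visible); m=8: 582 nm (visible); m=9: 521 nm (visible); m=10: 471 nm (visible); m=11: 430 nm (visible); m=12: 396 nm (visible); m=13: 367 nm (UV).

6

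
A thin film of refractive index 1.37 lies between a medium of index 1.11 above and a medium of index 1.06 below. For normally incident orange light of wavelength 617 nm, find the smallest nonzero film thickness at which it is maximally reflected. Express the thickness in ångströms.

1126 Å

Ray reflecting at the top interface goes from n = 1.11 toward n = 1.37: a half-wave phase shift.
Ray reflecting at the bottom interface goes from n = 1.37 toward n = 1.06: no phase shift.
Net: one phase inversion between the two reflected rays.
So the condition for constructive reflection is 2 n t = (m + ½) λ.
Minimum at m = 0: t = λ / (4 n) = 617 / (4 × 1.37) = 113 nm.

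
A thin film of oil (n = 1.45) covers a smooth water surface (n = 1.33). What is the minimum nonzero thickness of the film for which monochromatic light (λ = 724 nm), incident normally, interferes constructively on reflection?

Ray reflecting at the top interface goes from n = 1.0 toward n = 1.45: a half-wave phase shift.
At the lower boundary (n = 1.45 to n = 1.33) the reflected ray undergoes no phase shift.
Net: one phase inversion between the two reflected rays.
With one net inversion, constructive interference in reflection requires 2 n t = (m + ½) λ.
Minimum at m = 0: t = λ / (4 n) = 724 / (4 × 1.45) = 125 nm.

125 nm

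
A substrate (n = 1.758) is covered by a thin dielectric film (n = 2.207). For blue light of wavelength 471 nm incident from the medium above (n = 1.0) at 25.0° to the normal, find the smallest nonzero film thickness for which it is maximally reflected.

Ray reflecting at the top interface goes from n = 1.0 toward n = 2.207: a half-wave phase shift.
Bottom surface (2.207 → 1.758): reflection off a lower-index medium gives no phase shift.
Exactly one π shift → a net half-wave offset.
With one net inversion, constructive interference in reflection requires 2 n t cos θ_r = (m + ½) λ.
Snell's law: 1.0 sin 25.0° = 2.207 sin θ_r → sin θ_r = 0.191, cos θ_r = 0.981.
Minimum at m = 0: t = λ / (4 n cos θ_r) = 471 / (4 × 2.207 × 0.981) = 54.4 nm.

54.4 nm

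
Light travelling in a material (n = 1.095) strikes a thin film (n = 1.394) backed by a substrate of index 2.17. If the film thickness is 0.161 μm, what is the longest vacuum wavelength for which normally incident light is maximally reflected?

At the upper boundary (n = 1.095 to n = 1.394) the reflected ray undergoes a half-wave phase shift.
Bottom surface (1.394 → 2.17): reflection off a higher-index medium gives a half-wave phase shift.
Net: no relative phase inversion (both shifts match).
For maximum reflection here: 2 n t = m λ.
λ = 2 n t / m. The longest wavelength is m = 1: λ = 2 × 1.394 × 161 / 1.00 = 449 nm.

449 nm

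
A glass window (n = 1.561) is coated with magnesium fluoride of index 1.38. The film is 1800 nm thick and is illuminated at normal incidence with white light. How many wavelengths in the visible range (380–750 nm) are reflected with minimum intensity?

Top surface (1.0 → 1.38): reflection off a higher-index medium gives a half-wave phase shift.
At the lower boundary (n = 1.38 to n = 1.561) the reflected ray undergoes a half-wave phase shift.
The two reflections carry the same phase change, so no net offset.
So the condition for destructive reflection is 2 n t = (m + ½) λ.
λ = 2 n t / (m + ½) = 4968 / (m + ½) nm.
m=6: 764 nm (IR); m=7: 662 nm (visible); m=8: 584 nm (visible); m=9: 523 nm (visible); m=10: 473 nm (visible); m=11: 432 nm (visible); m=12: 397 nm (visible); m=13: 368 nm (UV).

6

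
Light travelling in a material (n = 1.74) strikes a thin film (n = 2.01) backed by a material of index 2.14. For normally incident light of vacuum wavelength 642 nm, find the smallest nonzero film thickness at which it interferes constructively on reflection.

160 nm

Ray reflecting at the top interface goes from n = 1.74 toward n = 2.01: a half-wave phase shift.
Bottom surface (2.01 → 2.14): reflection off a higher-index medium gives a half-wave phase shift.
Net: no relative phase inversion (both shifts match).
With no net inversion, constructive interference in reflection requires 2 n t = m λ.
Minimum nonzero at m = 1: t = λ / (2 n) = 642 / (2 × 2.01) = 160 nm.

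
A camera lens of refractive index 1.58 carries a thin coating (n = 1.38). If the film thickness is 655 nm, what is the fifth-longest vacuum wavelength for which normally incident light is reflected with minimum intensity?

402 nm

Top surface (1.0 → 1.38): reflection off a higher-index medium gives a half-wave phase shift.
At the lower boundary (n = 1.38 to n = 1.58) the reflected ray undergoes a half-wave phase shift.
Zero or two π shifts → no net half-wave offset.
With no net inversion, destructive interference in reflection requires 2 n t = (m + ½) λ.
λ = 2 n t / (m + ½). The fifth-longest wavelength is m = 4: λ = 2 × 1.38 × 655 / 4.50 = 402 nm.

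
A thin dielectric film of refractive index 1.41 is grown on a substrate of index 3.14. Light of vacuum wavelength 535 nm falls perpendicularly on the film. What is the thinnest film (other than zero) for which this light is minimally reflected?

94.9 nm

Top surface (1.0 → 1.41): reflection off a higher-index medium gives a half-wave phase shift.
At the lower boundary (n = 1.41 to n = 3.14) the reflected ray undergoes a half-wave phase shift.
Zero or two π shifts → no net half-wave offset.
So the condition for destructive reflection is 2 n t = (m + ½) λ.
Minimum at m = 0: t = λ / (4 n) = 535 / (4 × 1.41) = 94.9 nm.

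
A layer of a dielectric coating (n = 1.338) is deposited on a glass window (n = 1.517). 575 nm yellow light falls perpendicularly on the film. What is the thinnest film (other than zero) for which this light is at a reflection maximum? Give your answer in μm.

Top surface (1.0 → 1.338): reflection off a higher-index medium gives a half-wave phase shift.
Ray reflecting at the bottom interface goes from n = 1.338 toward n = 1.517: a half-wave phase shift.
Net: no relative phase inversion (both shifts match).
So the condition for constructive reflection is 2 n t = m λ.
Minimum nonzero at m = 1: t = λ / (2 n) = 575 / (2 × 1.338) = 215 nm.

0.215 μm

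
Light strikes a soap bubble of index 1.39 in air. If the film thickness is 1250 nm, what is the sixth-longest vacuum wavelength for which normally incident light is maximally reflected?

632 nm

Top surface (1.0 → 1.39): reflection off a higher-index medium gives a half-wave phase shift.
At the lower boundary (n = 1.39 to n = 1.0) the reflected ray undergoes no phase shift.
The two reflections differ by half a wavelength.
With one net inversion, constructive interference in reflection requires 2 n t = (m + ½) λ.
λ = 2 n t / (m + ½). The sixth-longest wavelength is m = 5: λ = 2 × 1.39 × 1250 / 5.50 = 632 nm.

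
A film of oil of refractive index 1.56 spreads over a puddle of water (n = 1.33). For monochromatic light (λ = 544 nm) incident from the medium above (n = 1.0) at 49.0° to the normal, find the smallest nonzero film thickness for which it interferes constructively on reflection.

99.6 nm

Top surface (1.0 → 1.56): reflection off a higher-index medium gives a half-wave phase shift.
At the lower boundary (n = 1.56 to n = 1.33) the reflected ray undergoes no phase shift.
The two reflections differ by half a wavelength.
With one net inversion, constructive interference in reflection requires 2 n t cos θ_r = (m + ½) λ.
Snell's law: 1.0 sin 49.0° = 1.56 sin θ_r → sin θ_r = 0.484, cos θ_r = 0.875.
Minimum at m = 0: t = λ / (4 n cos θ_r) = 544 / (4 × 1.56 × 0.875) = 99.6 nm.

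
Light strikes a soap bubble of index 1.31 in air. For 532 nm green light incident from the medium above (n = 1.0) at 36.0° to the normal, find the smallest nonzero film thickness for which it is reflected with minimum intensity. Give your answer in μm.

Ray reflecting at the top interface goes from n = 1.0 toward n = 1.31: a half-wave phase shift.
Bottom surface (1.31 → 1.0): reflection off a lower-index medium gives no phase shift.
Exactly one π shift → a net half-wave offset.
With one net inversion, destructive interference in reflection requires 2 n t cos θ_r = m λ.
Snell's law: 1.0 sin 36.0° = 1.31 sin θ_r → sin θ_r = 0.449, cos θ_r = 0.894.
Minimum nonzero at m = 1: t = λ / (2 n cos θ_r) = 532 / (2 × 1.31 × 0.894) = 227 nm.

0.227 μm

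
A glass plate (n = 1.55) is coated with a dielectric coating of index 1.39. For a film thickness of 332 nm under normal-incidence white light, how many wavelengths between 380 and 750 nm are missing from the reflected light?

Top surface (1.0 → 1.39): reflection off a higher-index medium gives a half-wave phase shift.
Ray reflecting at the bottom interface goes from n = 1.39 toward n = 1.55: a half-wave phase shift.
Net: no relative phase inversion (both shifts match).
For weak reflection here: 2 n t = (m + ½) λ.
λ = 2 n t / (m + ½) = 923 / (m + ½) nm.
m=0: 1846 nm (IR); m=1: 615 nm (visible); m=2: 369 nm (UV).

1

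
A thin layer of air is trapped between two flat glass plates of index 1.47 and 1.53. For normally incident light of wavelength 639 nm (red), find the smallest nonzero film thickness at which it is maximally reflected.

Ray reflecting at the top interface goes from n = 1.47 toward n = 1.0: no phase shift.
Bottom surface (1.0 → 1.53): reflection off a higher-index medium gives a half-wave phase shift.
The two reflections differ by half a wavelength.
So the condition for constructive reflection is 2 n t = (m + ½) λ.
Minimum at m = 0: t = λ / (4 n) = 639 / (4 × 1.0) = 160 nm.

160 nm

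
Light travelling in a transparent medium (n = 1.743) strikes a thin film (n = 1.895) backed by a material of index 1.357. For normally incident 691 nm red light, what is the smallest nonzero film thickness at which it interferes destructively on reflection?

Ray reflecting at the top interface goes from n = 1.743 toward n = 1.895: a half-wave phase shift.
At the lower boundary (n = 1.895 to n = 1.357) the reflected ray undergoes no phase shift.
The two reflections differ by half a wavelength.
With one net inversion, destructive interference in reflection requires 2 n t = m λ.
The smallest nonzero thickness corresponds to m = 1: t = m λ / (2 n) = 1.00 × 691 / (2 × 1.895) = 182 nm.

182 nm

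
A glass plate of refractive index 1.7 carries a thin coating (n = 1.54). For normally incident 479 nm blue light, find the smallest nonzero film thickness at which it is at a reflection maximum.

156 nm

Ray reflecting at the top interface goes from n = 1.0 toward n = 1.54: a half-wave phase shift.
At the lower boundary (n = 1.54 to n = 1.7) the reflected ray undergoes a half-wave phase shift.
Zero or two π shifts → no net half-wave offset.
So the condition for constructive reflection is 2 n t = m λ.
Minimum nonzero at m = 1: t = λ / (2 n) = 479 / (2 × 1.54) = 156 nm.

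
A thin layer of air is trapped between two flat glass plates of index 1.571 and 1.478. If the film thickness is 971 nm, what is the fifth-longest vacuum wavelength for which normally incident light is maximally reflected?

432 nm

Ray reflecting at the top interface goes from n = 1.571 toward n = 1.0: no phase shift.
At the lower boundary (n = 1.0 to n = 1.478) the reflected ray undergoes a half-wave phase shift.
The two reflections differ by half a wavelength.
For strong reflection here: 2 n t = (m + ½) λ.
λ = 2 n t / (m + ½). The fifth-longest wavelength is m = 4: λ = 2 × 1.0 × 971 / 4.50 = 432 nm.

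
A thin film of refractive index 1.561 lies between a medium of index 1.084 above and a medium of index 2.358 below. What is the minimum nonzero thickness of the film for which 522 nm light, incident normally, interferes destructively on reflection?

83.6 nm

Ray reflecting at the top interface goes from n = 1.084 toward n = 1.561: a half-wave phase shift.
Bottom surface (1.561 → 2.358): reflection off a higher-index medium gives a half-wave phase shift.
Zero or two π shifts → no net half-wave offset.
With no net inversion, destructive interference in reflection requires 2 n t = (m + ½) λ.
Minimum at m = 0: t = λ / (4 n) = 522 / (4 × 1.561) = 83.6 nm.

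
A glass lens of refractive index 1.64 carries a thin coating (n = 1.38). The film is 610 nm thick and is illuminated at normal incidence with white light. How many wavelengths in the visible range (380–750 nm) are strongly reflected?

2

Ray reflecting at the top interface goes from n = 1.0 toward n = 1.38: a half-wave phase shift.
At the lower boundary (n = 1.38 to n = 1.64) the reflected ray undergoes a half-wave phase shift.
The two reflections carry the same phase change, so no net offset.
For bright reflection here: 2 n t = m λ.
λ = 2 n t / m = 1684 / m nm.
m=2: 842 nm (IR); m=3: 561 nm (visible); m=4: 421 nm (visible); m=5: 337 nm (UV).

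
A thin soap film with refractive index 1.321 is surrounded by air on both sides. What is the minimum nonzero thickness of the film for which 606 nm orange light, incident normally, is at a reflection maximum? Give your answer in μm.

Top surface (1.0 → 1.321): reflection off a higher-index medium gives a half-wave phase shift.
Ray reflecting at the bottom interface goes from n = 1.321 toward n = 1.0: no phase shift.
Exactly one π shift → a net half-wave offset.
For maximum reflection here: 2 n t = (m + ½) λ.
Minimum at m = 0: t = λ / (4 n) = 606 / (4 × 1.321) = 115 nm.

0.115 μm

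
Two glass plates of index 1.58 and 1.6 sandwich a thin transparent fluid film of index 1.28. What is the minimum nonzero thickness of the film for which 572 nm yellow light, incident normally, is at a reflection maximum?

112 nm

At the upper boundary (n = 1.58 to n = 1.28) the reflected ray undergoes no phase shift.
At the lower boundary (n = 1.28 to n = 1.6) the reflected ray undergoes a half-wave phase shift.
The two reflections differ by half a wavelength.
So the condition for constructive reflection is 2 n t = (m + ½) λ.
Minimum at m = 0: t = λ / (4 n) = 572 / (4 × 1.28) = 112 nm.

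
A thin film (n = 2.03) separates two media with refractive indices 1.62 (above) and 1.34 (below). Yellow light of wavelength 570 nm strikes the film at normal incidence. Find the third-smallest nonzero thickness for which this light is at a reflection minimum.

421 nm

At the upper boundary (n = 1.62 to n = 2.03) the reflected ray undergoes a half-wave phase shift.
Ray reflecting at the bottom interface goes from n = 2.03 toward n = 1.34: no phase shift.
Net: one phase inversion between the two reflected rays.
So the condition for destructive reflection is 2 n t = m λ.
The third-smallest nonzero thickness corresponds to m = 3: t = m λ / (2 n) = 3.00 × 570 / (2 × 2.03) = 421 nm.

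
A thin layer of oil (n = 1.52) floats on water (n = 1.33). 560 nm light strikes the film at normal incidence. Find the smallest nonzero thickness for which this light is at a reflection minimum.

Ray reflecting at the top interface goes from n = 1.0 toward n = 1.52: a half-wave phase shift.
At the lower boundary (n = 1.52 to n = 1.33) the reflected ray undergoes no phase shift.
Net: one phase inversion between the two reflected rays.
So the condition for destructive reflection is 2 n t = m λ.
The smallest nonzero thickness corresponds to m = 1: t = m λ / (2 n) = 1.00 × 560 / (2 × 1.52) = 184 nm.

184 nm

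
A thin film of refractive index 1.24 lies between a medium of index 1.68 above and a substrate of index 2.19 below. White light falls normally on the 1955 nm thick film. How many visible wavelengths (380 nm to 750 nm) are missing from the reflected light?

6

Top surface (1.68 → 1.24): reflection off a lower-index medium gives no phase shift.
At the lower boundary (n = 1.24 to n = 2.19) the reflected ray undergoes a half-wave phase shift.
Net: one phase inversion between the two reflected rays.
So the condition for destructive reflection is 2 n t = m λ.
λ = 2 n t / m = 4848 / m nm.
m=6: 808 nm (IR); m=7: 693 nm (visible); m=8: 606 nm (visible); m=9: 539 nm (visible); m=10: 485 nm (visible); m=11: 441 nm (visible); m=12: 404 nm (visible); m=13: 373 nm (UV).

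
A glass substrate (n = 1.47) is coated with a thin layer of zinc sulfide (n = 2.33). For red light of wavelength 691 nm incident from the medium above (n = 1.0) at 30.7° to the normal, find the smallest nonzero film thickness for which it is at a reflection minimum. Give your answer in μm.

Ray reflecting at the top interface goes from n = 1.0 toward n = 2.33: a half-wave phase shift.
Bottom surface (2.33 → 1.47): reflection off a lower-index medium gives no phase shift.
Exactly one π shift → a net half-wave offset.
So the condition for destructive reflection is 2 n t cos θ_r = m λ.
Snell's law: 1.0 sin 30.7° = 2.33 sin θ_r → sin θ_r = 0.219, cos θ_r = 0.976.
Minimum nonzero at m = 1: t = λ / (2 n cos θ_r) = 691 / (2 × 2.33 × 0.976) = 152 nm.

0.152 μm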